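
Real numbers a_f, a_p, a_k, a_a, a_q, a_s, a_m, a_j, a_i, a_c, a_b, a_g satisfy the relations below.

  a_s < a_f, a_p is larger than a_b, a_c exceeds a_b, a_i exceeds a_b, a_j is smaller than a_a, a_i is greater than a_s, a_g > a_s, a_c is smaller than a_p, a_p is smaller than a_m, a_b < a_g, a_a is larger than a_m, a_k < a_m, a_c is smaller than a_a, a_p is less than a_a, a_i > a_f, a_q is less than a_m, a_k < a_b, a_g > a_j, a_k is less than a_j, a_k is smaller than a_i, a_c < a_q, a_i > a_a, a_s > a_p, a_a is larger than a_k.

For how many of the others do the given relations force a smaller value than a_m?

The elements the relations force below a_m are a_k, a_b, a_c, a_q, a_p — no chain reaches any other.
That is 5.

5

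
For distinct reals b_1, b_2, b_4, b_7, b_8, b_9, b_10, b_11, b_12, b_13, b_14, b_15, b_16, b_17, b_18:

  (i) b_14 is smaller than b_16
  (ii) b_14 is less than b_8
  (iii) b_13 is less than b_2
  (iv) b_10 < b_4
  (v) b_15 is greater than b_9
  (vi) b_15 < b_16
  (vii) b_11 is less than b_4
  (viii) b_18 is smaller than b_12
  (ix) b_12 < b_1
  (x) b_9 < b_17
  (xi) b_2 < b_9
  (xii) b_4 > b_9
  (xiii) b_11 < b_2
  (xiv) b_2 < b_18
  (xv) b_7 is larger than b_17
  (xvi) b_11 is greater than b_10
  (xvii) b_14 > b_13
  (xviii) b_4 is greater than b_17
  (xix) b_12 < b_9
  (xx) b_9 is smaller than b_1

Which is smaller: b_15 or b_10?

b_10 < b_11 < b_2 < b_18 < b_12 < b_9 < b_15, by transitivity through b_11, b_2, b_18, b_12, b_9.
So b_10 < b_15; b_10 is the smaller of the two.

b_10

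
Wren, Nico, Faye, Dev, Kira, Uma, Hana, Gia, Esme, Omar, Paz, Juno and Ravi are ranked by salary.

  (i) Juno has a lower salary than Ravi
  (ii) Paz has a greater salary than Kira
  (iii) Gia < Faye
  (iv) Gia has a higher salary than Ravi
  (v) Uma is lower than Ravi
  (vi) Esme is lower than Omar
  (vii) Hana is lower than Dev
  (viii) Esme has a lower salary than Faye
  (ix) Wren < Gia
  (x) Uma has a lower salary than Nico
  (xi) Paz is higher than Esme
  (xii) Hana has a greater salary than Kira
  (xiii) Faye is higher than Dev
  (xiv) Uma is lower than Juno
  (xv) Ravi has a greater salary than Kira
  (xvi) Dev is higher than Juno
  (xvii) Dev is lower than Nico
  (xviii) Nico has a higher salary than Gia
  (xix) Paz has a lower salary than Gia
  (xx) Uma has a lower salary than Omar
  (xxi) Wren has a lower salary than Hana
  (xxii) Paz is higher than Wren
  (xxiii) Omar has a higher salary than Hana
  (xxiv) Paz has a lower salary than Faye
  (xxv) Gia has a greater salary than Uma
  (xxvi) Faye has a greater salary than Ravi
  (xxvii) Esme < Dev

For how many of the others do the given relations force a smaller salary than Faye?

10

From Faye the given relations immediately reach Esme, Paz, Ravi, Dev, Gia.
From those, Uma, Wren, Kira, Juno, Hana — 10 in total.
Nothing else is reachable below Faye; 10 in all.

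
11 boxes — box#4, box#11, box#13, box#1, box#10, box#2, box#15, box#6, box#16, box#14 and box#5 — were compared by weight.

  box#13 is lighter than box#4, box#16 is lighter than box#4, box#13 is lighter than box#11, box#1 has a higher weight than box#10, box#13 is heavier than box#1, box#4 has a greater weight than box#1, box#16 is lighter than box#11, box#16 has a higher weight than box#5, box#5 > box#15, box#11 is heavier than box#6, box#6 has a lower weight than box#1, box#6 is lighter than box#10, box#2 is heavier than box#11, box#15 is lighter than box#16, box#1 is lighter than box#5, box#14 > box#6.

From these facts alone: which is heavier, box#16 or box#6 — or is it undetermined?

The relevant relations are box#6 < box#10; box#10 < box#1; box#1 < box#5; box#5 < box#16.
Chaining these gives box#6 < box#10 < box#1 < box#5 < box#16.
So box#16 is heavier.

box#16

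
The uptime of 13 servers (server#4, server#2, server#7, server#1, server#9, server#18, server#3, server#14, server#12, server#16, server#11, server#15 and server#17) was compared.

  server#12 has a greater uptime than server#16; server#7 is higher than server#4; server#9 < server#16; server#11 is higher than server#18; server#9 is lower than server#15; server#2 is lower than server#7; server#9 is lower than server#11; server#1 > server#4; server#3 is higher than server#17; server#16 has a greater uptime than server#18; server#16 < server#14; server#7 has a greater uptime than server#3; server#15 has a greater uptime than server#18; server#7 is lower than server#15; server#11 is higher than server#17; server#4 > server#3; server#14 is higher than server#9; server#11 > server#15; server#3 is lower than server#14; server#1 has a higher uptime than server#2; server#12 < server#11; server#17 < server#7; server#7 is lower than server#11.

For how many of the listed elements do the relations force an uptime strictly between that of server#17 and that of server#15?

3

Chaining upward from server#17 reaches: server#3, server#14, server#4, server#7, server#1, server#11.
Chaining downward from server#15 reaches: server#18, server#9, server#3, server#2, server#4, server#7.
Strictly between server#17 and server#15 are those in both lists: server#3, server#4, server#7 — 3 elements.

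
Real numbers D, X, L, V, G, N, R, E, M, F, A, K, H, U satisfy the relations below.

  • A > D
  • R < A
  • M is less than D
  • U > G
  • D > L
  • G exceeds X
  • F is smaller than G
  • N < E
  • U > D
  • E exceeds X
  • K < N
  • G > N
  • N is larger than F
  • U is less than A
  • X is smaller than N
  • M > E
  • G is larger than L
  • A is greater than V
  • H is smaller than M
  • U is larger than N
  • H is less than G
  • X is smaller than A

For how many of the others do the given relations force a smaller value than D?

8

Directly below D: L, M.
One step further: H, E (4 so far).
One step further: X, N (6 so far).
One step further: K, F (8 so far).
No other element is forced below D by the given relations, so the count is 8.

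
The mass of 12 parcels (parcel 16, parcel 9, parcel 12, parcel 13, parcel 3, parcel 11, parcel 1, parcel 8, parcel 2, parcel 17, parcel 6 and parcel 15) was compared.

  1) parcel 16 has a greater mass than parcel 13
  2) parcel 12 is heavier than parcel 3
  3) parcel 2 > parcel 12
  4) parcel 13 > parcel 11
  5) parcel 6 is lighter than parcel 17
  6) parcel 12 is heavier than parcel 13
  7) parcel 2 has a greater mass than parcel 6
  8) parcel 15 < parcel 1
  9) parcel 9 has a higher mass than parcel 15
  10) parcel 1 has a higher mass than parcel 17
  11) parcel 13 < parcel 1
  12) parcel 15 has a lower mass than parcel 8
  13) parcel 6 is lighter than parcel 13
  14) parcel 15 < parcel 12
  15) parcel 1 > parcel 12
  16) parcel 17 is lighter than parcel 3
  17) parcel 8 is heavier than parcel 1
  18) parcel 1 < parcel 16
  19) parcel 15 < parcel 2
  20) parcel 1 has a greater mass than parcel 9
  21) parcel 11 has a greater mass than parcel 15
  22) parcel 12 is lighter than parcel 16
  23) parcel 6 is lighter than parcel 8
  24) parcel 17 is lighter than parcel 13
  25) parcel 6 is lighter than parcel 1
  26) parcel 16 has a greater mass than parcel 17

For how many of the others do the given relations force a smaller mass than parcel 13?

The elements the relations force below parcel 13 are parcel 15, parcel 6, parcel 17, parcel 11 — no chain reaches any other.
That is 4.

4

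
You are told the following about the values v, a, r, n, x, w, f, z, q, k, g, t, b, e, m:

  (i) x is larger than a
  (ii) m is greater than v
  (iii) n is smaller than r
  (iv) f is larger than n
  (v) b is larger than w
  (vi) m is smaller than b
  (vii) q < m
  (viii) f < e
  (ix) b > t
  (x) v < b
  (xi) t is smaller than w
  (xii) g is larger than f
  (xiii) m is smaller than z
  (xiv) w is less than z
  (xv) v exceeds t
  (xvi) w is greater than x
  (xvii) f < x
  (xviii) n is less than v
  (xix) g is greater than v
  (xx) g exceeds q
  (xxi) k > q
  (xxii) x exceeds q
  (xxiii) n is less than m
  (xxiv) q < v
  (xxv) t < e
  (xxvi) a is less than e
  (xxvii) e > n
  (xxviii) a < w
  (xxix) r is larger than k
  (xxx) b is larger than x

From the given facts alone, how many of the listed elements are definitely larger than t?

The elements the relations force above t are v, m, e, w, g, b, z — no chain reaches any other.
That is 7.

7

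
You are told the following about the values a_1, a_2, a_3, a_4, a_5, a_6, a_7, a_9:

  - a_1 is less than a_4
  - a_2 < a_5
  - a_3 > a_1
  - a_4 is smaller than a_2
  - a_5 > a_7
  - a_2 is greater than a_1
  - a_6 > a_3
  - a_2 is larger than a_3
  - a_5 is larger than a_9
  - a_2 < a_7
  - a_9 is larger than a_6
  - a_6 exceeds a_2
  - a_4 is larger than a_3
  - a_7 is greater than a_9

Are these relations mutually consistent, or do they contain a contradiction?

consistent

The single ordering a_1 < a_3 < a_4 < a_2 < a_6 < a_9 < a_7 < a_5 satisfies every listed relation, so no contradiction arises.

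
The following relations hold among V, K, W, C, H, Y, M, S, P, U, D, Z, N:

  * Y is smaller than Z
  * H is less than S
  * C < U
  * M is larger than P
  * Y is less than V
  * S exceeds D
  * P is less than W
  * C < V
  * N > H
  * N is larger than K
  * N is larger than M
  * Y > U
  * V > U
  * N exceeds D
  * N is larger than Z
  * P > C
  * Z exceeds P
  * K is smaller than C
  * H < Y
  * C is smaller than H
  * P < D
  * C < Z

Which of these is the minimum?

C is not least since K < C; U is not least since C < U; H is not least since C < H; P is not least since C < P; Y is not least since U < Y; Z is not least since P < Z; D is not least since P < D; M is not least since P < M; W is not least since P < W; V is not least since Y < V; S is not least since H < S; N is not least since Z < N.
Only K has nothing below it, so K is the minimum.

K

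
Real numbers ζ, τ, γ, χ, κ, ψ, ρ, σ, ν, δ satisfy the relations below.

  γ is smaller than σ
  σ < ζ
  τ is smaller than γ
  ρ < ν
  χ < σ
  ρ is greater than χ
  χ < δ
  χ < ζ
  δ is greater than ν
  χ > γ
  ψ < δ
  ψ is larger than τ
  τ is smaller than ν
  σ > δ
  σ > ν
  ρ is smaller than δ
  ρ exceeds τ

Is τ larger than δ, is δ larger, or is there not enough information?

τ < γ and γ < χ give τ < χ.
With χ < ρ: τ < γ < χ < ρ.
Then ρ < ν extends the chain to ν.
With ν < δ: τ < γ < χ < ρ < ν < δ.
So δ is larger.

δ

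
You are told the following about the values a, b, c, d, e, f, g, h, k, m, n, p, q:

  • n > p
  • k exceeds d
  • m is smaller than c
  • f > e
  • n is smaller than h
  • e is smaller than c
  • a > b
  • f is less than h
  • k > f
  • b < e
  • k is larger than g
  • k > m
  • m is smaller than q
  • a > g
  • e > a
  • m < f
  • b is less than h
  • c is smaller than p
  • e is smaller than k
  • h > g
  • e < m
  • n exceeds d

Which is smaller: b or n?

The relevant relations are b < a; a < e; e < m; m < c; c < p; p < n.
Together: b < a < e < m < c < p < n.
So b < n; b is the smaller of the two.

b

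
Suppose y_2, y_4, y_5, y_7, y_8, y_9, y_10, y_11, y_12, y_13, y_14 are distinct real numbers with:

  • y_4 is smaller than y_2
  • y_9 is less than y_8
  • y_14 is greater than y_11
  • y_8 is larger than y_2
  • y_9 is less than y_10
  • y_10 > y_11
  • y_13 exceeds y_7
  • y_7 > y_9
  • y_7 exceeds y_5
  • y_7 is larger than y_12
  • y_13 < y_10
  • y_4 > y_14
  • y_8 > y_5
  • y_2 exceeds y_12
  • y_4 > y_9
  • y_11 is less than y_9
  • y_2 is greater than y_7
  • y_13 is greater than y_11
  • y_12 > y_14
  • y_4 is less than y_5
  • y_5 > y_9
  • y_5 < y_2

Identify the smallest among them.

y_11

Chaining upward from y_11: directly above it, y_9, y_14, y_13, y_10; then y_4, y_12, y_5, y_7, y_8; then y_2.
That covers every other element, and nothing is given below y_11, so y_11 is the smallest.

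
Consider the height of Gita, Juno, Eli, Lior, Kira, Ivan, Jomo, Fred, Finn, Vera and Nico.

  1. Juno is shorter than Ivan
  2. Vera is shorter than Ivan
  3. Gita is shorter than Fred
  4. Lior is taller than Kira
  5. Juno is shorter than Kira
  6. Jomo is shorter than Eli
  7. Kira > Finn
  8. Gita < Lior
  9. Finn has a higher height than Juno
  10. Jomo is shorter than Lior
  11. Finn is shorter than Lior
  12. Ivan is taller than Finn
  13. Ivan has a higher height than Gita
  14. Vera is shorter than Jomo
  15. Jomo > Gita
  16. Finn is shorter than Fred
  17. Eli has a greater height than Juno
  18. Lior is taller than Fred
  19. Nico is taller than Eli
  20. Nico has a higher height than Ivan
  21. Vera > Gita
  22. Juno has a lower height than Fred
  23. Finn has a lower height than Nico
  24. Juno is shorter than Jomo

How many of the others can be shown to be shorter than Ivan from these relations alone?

4

Directly below Ivan: Juno, Finn, Gita, Vera.
Nothing else is reachable below Ivan; 4 in all.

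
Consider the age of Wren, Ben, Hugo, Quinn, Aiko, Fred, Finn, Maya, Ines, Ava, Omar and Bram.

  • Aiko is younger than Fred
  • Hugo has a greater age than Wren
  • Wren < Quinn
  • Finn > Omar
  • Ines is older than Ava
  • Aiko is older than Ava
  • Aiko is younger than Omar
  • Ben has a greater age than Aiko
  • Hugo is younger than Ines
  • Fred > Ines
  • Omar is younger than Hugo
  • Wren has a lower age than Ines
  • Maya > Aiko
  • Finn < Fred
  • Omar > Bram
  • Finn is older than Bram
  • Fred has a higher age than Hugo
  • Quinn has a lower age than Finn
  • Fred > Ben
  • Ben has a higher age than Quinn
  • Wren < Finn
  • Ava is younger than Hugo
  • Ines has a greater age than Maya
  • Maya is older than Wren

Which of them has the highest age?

Fred

Ava is not greatest since Ava < Aiko; Aiko is not greatest since Aiko < Fred; Wren is not greatest since Wren < Quinn; Bram is not greatest since Bram < Omar; Omar is not greatest since Omar < Hugo; Quinn is not greatest since Quinn < Ben; Hugo is not greatest since Hugo < Fred; Ben is not greatest since Ben < Fred; Maya is not greatest since Maya < Ines; Ines is not greatest since Ines < Fred; Finn is not greatest since Finn < Fred.
Only Fred has nothing above it, so Fred is the highest age.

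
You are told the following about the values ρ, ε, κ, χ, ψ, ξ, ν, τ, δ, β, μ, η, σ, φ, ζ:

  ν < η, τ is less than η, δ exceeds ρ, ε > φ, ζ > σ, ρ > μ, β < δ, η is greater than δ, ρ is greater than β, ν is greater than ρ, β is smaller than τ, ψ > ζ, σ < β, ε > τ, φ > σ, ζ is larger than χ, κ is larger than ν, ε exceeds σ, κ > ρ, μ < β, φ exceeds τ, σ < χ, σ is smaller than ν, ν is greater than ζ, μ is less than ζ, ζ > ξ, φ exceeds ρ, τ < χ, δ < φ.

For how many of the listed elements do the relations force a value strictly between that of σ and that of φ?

4

The relations place σ below φ. An element lies strictly between them when it is forced above σ and also forced below φ.
Above σ: {β, τ, ρ, χ, ζ, δ, ψ, ν, η, ε, κ}. Below φ: {μ, β, τ, ρ, δ}.
Intersection: {β, τ, ρ, δ} — 4.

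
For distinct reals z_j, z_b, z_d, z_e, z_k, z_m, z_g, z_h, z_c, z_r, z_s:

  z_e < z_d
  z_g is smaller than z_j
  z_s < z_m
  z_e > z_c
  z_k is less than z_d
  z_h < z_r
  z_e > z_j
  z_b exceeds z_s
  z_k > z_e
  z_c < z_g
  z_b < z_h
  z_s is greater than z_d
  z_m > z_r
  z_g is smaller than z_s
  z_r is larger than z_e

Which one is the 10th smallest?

z_r

Chaining the given pairs: z_c < z_g < z_j < z_e < z_k < z_d < z_s < z_b < z_h < z_r < z_m.
Counting 10 from the smallest end gives z_r.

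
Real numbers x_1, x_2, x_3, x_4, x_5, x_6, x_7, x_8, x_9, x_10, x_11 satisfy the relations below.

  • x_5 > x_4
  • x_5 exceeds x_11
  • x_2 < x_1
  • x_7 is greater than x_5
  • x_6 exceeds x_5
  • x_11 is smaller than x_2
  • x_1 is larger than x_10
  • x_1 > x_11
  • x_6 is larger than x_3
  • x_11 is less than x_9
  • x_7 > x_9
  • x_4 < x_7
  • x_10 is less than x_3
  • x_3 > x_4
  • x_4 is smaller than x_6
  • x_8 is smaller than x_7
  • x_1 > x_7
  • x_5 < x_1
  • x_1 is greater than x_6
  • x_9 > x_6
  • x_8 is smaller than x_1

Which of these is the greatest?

x_1

Chaining downward from x_1: directly below it, x_8, x_11, x_10, x_2, x_5, x_6, x_7; then x_4, x_3, x_9.
That covers every other element, and nothing is given above x_1, so x_1 is the greatest.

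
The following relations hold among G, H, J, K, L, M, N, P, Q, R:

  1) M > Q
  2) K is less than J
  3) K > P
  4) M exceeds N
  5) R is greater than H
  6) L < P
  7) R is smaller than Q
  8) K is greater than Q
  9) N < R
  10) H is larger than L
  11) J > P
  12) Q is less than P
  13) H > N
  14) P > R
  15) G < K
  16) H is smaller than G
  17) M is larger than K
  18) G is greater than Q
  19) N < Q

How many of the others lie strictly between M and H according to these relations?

The relations place H below M. An element lies strictly between them when it is forced above H and also forced below M.
Above H: {R, Q, G, P, K, J}. Below M: {L, N, R, Q, G, P, K}.
Intersection: {R, Q, G, P, K} — 5.

5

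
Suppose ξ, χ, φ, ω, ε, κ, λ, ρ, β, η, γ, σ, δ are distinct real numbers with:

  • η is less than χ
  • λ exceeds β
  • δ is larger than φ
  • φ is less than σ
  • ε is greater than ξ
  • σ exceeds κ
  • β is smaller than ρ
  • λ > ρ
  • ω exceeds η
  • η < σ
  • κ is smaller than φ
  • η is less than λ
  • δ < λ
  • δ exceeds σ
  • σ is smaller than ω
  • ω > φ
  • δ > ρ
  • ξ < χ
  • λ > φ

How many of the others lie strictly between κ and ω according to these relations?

2

Chaining upward from κ reaches: φ, σ, δ, λ.
Chaining downward from ω reaches: η, φ, σ.
Strictly between κ and ω are those in both lists: φ, σ — 2 elements.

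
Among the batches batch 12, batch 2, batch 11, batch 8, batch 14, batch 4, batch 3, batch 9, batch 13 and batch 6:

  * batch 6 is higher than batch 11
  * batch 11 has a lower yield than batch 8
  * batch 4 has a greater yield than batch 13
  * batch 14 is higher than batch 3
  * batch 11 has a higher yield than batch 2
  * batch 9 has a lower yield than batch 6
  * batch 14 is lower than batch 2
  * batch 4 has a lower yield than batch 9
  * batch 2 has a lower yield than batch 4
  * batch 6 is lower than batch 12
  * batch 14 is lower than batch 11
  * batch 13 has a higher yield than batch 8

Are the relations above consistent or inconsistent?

consistent

Every relation is compatible with batch 3 < batch 14 < batch 2 < batch 11 < batch 8 < batch 13 < batch 4 < batch 9 < batch 6 < batch 12; the set is consistent.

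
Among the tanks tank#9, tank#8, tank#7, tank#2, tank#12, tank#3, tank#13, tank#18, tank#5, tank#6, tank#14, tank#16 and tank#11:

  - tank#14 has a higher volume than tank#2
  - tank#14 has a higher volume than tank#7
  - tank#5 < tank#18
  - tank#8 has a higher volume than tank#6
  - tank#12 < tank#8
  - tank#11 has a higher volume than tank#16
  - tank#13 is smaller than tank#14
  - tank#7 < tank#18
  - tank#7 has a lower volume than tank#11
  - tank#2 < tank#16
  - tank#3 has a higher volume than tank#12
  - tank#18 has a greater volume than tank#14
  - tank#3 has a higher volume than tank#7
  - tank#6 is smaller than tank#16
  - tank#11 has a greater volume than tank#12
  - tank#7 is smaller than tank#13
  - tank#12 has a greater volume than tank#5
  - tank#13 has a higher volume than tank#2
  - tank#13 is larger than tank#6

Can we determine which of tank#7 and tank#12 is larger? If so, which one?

Following every chain through tank#7: above tank#7 we get tank#13, tank#14, tank#3, tank#11, tank#18.
tank#12 is not reached, and no chain runs the other way from tank#12 to tank#7.
So the given relations leave the order of tank#7 and tank#12 undetermined.

undetermined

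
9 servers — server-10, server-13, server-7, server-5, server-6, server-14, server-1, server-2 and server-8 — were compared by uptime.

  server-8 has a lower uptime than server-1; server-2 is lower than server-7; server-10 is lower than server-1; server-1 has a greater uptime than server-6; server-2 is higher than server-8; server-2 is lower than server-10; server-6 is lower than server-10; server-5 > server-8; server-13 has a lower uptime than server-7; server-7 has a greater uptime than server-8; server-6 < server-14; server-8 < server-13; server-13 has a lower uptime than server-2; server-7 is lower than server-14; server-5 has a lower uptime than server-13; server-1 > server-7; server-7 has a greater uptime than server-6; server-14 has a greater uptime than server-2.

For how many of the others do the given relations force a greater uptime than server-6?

The elements the relations force above server-6 are server-10, server-7, server-1, server-14 — no chain reaches any other.
That is 4.

4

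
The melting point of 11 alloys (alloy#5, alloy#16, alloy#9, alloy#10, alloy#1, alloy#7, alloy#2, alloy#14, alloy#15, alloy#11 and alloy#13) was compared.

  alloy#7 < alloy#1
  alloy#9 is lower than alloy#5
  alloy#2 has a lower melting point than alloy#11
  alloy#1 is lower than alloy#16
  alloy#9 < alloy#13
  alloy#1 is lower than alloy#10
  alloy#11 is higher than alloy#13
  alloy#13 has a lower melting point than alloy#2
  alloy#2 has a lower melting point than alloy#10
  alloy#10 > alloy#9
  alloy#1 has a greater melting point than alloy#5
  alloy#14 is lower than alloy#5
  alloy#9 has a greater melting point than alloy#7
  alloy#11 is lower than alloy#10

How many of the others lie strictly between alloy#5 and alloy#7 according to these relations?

The relations place alloy#7 below alloy#5. An element lies strictly between them when it is forced above alloy#7 and also forced below alloy#5.
Above alloy#7: {alloy#9, alloy#13, alloy#2, alloy#11, alloy#1, alloy#16, alloy#10}. Below alloy#5: {alloy#9, alloy#14}.
Intersection: {alloy#9} — 1.

1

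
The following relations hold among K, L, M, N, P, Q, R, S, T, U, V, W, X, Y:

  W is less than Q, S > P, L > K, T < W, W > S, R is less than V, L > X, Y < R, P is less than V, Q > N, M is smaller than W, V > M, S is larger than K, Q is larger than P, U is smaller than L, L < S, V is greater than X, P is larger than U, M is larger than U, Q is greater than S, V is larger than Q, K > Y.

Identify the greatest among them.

Y is not greatest since Y < K; U is not greatest since U < L; X is not greatest since X < L; K is not greatest since K < S; P is not greatest since P < S; L is not greatest since L < S; R is not greatest since R < V; T is not greatest since T < W; M is not greatest since M < W; S is not greatest since S < W; W is not greatest since W < Q; N is not greatest since N < Q; Q is not greatest since Q < V.
Only V has nothing above it, so V is the greatest.

V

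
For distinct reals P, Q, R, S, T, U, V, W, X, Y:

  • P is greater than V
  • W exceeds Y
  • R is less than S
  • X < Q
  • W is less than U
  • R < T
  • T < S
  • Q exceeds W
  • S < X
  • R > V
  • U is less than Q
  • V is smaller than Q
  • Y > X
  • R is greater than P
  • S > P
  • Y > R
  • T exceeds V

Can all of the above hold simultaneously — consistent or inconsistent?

consistent

Every relation is compatible with V < P < R < T < S < X < Y < W < U < Q; the set is consistent.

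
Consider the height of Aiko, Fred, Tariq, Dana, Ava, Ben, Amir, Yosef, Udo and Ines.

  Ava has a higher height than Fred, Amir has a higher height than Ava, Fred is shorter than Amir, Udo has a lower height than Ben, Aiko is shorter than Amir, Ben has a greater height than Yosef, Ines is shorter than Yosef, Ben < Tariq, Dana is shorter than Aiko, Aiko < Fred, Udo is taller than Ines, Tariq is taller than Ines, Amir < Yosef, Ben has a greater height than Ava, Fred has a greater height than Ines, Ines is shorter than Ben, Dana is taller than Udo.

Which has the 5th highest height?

The consecutive relations fix a unique order: Ines < Udo < Dana < Aiko < Fred < Ava < Amir < Yosef < Ben < Tariq.
The 5th largest is Ava.

Ava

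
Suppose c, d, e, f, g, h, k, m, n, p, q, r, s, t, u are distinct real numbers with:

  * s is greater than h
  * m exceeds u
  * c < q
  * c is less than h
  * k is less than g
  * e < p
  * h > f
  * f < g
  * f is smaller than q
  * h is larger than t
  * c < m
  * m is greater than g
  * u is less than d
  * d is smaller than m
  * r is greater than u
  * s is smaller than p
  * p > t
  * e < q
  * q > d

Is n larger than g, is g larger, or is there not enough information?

undetermined

Following every chain through n: nothing is chained to n.
g is not reached, and no chain runs the other way from g to n.
So the given relations leave the order of n and g undetermined.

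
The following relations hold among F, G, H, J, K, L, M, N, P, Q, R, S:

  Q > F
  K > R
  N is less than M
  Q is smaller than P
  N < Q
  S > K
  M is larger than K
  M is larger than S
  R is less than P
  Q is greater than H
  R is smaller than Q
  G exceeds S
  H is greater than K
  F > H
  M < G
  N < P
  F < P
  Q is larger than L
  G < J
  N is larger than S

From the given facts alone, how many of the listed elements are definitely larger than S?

The elements the relations force above S are N, Q, M, G, J, P — no chain reaches any other.
That is 6.

6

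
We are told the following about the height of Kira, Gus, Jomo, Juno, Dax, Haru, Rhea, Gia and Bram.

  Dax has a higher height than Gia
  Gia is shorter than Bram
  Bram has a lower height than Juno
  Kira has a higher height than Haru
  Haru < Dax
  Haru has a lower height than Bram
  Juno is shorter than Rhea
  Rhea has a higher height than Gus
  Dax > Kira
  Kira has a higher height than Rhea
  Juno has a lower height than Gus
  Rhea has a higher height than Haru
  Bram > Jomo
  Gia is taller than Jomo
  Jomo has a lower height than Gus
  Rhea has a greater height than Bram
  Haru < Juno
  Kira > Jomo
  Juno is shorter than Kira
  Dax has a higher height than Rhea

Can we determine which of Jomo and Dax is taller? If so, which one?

Dax

Jomo < Gia and Gia < Bram give Jomo < Bram.
Then Bram < Juno extends the chain to Juno.
With Juno < Gus: Jomo < Gia < Bram < Juno < Gus.
Then Gus < Rhea extends the chain to Rhea.
With Rhea < Kira: Jomo < Gia < Bram < Juno < Gus < Rhea < Kira.
Then Kira < Dax extends the chain to Dax.
So Dax is taller.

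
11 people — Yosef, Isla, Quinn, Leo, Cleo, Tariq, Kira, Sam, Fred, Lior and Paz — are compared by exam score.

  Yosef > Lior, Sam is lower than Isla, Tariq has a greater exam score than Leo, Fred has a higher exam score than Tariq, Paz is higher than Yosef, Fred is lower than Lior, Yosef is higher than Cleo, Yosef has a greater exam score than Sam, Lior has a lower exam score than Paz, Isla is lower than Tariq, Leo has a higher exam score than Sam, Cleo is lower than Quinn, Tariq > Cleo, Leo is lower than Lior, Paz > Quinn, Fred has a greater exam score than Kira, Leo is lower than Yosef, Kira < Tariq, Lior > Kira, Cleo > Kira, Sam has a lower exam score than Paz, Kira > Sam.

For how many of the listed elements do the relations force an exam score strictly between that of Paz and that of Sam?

Chaining upward from Sam reaches: Kira, Isla, Cleo, Leo, Tariq, Quinn, Fred, Lior, Yosef.
Chaining downward from Paz reaches: Kira, Isla, Cleo, Leo, Tariq, Quinn, Fred, Lior, Yosef.
Strictly between Sam and Paz are those in both lists: Kira, Isla, Cleo, Leo, Tariq, Quinn, Fred, Lior, Yosef — 9 elements.

9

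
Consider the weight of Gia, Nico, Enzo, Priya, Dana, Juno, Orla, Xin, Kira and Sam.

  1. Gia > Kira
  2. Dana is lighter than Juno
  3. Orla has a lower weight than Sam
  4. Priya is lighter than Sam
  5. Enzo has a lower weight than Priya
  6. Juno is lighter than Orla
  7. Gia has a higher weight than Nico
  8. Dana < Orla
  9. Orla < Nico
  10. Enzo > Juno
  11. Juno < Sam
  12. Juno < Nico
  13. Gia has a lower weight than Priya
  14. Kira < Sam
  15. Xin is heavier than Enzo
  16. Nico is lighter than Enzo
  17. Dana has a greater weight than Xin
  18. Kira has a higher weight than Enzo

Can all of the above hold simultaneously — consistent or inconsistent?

inconsistent

Chaining the given relations yields Xin < Dana < Juno < Orla < Nico < Enzo, so Xin < Enzo. But one relation states Enzo < Xin. These cannot both hold.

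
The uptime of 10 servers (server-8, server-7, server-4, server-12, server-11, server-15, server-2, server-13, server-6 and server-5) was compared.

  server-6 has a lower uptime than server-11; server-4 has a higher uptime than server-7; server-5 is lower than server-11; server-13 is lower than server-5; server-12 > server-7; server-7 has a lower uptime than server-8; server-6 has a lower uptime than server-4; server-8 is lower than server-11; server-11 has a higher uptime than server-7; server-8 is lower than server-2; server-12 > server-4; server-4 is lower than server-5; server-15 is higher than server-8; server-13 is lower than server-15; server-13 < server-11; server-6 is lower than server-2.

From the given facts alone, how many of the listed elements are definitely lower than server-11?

From server-11 the given relations immediately reach server-7, server-13, server-8, server-6, server-5.
From those, server-4 — 6 in total.
Nothing else is reachable below server-11; 6 in all.

6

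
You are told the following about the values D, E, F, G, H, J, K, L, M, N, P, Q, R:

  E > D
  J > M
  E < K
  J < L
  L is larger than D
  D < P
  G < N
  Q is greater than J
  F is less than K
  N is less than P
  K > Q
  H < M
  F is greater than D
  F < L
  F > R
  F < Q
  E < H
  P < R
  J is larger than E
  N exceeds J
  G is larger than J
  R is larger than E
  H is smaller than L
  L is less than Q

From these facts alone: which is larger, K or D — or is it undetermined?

Chaining the given relations: D < E < H < M < J < G < N < P < R < F < L < Q < K.
So K is larger.

K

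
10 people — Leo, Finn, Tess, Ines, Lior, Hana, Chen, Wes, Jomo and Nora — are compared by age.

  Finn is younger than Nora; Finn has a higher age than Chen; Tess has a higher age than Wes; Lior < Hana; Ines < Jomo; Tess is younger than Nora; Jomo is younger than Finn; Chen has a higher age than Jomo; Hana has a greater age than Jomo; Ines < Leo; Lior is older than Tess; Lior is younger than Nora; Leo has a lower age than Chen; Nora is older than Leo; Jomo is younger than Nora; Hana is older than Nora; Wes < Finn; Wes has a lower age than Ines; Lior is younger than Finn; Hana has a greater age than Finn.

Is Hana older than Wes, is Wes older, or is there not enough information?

Wes < Ines and Ines < Jomo give Wes < Jomo.
With Jomo < Finn: Wes < Ines < Jomo < Finn.
Then Finn < Nora extends the chain to Nora.
Then Nora < Hana extends the chain to Hana.
So Hana is older.

Hana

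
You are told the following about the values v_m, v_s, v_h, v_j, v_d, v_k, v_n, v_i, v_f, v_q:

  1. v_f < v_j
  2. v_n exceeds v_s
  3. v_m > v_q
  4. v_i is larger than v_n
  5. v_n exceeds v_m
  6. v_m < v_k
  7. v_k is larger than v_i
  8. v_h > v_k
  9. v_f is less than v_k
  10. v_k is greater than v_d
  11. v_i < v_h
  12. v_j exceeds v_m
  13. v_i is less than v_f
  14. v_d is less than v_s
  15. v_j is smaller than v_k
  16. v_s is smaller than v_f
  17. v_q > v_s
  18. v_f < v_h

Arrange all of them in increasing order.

v_d < v_s < v_q < v_m < v_n < v_i < v_f < v_j < v_k < v_h

Nothing is placed below v_d, so it is least; from there v_d < v_s; v_s < v_q; v_q < v_m; v_m < v_n; v_n < v_i; v_i < v_f; v_f < v_j; v_j < v_k; v_k < v_h, each given directly.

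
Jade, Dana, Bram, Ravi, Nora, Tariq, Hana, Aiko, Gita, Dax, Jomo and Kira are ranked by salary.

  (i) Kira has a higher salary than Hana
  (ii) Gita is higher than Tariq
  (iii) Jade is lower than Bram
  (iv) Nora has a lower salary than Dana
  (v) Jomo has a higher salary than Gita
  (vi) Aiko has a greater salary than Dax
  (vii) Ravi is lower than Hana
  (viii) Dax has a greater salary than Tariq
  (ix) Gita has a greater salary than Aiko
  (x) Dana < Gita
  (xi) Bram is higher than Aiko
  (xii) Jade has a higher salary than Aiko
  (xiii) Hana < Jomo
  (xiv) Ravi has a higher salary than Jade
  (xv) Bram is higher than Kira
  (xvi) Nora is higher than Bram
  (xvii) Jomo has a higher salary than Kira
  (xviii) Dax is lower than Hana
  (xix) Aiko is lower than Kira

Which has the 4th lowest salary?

The consecutive relations fix a unique order: Tariq < Dax < Aiko < Jade < Ravi < Hana < Kira < Bram < Nora < Dana < Gita < Jomo.
The 4th smallest is Jade.

Jade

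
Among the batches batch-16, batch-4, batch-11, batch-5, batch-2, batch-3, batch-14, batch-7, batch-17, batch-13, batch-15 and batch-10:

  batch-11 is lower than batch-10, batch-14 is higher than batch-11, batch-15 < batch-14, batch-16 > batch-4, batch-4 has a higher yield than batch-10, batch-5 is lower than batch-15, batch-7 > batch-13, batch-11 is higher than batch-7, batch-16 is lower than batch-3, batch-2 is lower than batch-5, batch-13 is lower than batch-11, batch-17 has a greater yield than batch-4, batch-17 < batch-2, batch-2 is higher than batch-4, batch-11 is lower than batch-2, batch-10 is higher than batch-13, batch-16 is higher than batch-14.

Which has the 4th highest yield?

Chaining the given pairs: batch-13 < batch-7 < batch-11 < batch-10 < batch-4 < batch-17 < batch-2 < batch-5 < batch-15 < batch-14 < batch-16 < batch-3.
Counting 4 from the largest end gives batch-15.

batch-15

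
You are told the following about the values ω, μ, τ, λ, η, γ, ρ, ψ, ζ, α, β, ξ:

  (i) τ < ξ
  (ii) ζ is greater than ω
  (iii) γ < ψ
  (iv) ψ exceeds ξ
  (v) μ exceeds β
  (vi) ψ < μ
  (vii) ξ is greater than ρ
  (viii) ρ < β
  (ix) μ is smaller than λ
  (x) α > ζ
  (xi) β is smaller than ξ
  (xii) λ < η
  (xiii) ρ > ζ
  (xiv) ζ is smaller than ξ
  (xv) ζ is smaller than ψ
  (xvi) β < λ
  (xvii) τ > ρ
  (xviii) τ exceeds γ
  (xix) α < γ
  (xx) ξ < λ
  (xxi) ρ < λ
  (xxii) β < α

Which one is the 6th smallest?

The consecutive relations fix a unique order: ω < ζ < ρ < β < α < γ < τ < ξ < ψ < μ < λ < η.
Counting 6 from the smallest end gives γ.

γ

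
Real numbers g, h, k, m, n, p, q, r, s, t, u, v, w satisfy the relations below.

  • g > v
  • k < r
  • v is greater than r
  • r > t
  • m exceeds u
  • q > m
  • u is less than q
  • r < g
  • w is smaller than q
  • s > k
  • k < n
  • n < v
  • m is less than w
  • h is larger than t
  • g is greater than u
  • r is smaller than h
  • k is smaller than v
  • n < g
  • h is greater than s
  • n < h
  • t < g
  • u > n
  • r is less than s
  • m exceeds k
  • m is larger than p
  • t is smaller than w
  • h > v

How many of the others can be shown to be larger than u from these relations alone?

4

From u the given relations immediately reach m, g, q.
From those, w — 4 in total.
No other element is forced above u by the given relations, so the count is 4.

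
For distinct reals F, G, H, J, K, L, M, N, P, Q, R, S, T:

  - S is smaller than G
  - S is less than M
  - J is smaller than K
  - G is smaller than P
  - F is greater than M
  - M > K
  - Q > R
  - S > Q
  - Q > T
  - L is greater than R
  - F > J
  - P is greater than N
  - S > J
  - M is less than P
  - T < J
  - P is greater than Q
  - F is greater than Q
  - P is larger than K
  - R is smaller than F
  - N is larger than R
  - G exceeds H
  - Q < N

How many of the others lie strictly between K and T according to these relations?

1

Chaining upward from T reaches: Q, N, J, S, G, M, P, F.
Chaining downward from K reaches: J.
Strictly between T and K are those in both lists: J — 1 element.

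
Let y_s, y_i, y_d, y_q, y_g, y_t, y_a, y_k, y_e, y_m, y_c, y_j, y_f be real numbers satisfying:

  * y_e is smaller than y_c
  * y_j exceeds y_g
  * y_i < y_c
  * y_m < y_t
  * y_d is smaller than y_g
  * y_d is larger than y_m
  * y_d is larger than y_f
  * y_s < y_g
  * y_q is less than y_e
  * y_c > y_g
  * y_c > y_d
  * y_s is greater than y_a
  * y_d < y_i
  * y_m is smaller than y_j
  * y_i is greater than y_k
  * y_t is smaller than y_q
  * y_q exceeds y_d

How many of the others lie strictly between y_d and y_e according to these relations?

Chaining upward from y_d reaches: y_g, y_j, y_i, y_q, y_c.
Chaining downward from y_e reaches: y_f, y_m, y_t, y_q.
Strictly between y_d and y_e are those in both lists: y_q — 1 element.

1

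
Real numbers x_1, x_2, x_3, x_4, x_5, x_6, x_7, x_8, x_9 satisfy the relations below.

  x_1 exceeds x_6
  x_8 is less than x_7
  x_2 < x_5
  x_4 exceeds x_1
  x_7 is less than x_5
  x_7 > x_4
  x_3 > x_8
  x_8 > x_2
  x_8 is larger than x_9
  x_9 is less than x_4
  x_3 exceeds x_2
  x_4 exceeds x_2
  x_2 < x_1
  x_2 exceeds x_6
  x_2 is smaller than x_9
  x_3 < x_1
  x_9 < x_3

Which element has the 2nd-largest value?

Chaining the given pairs: x_6 < x_2 < x_9 < x_8 < x_3 < x_1 < x_4 < x_7 < x_5.
Counting 2 from the largest end gives x_7.

x_7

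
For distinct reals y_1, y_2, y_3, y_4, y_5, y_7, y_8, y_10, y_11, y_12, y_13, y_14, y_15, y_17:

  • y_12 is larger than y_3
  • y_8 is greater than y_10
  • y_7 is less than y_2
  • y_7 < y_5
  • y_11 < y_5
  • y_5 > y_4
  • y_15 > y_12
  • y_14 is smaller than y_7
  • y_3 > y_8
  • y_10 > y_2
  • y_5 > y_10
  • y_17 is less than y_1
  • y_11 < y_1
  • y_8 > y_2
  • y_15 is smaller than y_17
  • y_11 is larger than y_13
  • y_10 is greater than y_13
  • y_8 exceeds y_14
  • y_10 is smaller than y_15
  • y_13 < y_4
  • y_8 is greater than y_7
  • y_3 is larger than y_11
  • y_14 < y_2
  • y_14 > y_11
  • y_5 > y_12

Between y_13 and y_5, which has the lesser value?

Link the given pairs in sequence: y_13 < y_11; y_11 < y_14; y_14 < y_7; y_7 < y_2; y_2 < y_10; y_10 < y_8; y_8 < y_3; y_3 < y_12; y_12 < y_5.
Together: y_13 < y_11 < y_14 < y_7 < y_2 < y_10 < y_8 < y_3 < y_12 < y_5.
So y_13 < y_5; y_13 is the smaller of the two.

y_13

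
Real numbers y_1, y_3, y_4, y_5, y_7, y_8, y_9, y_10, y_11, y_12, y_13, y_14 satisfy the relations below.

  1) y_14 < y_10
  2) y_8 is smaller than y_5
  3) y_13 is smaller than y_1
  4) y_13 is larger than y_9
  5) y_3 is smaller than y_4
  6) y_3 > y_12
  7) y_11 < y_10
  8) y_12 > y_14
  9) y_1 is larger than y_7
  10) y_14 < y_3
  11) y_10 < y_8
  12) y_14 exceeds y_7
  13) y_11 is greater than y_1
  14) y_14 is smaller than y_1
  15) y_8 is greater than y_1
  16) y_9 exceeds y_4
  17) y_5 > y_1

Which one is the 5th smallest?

The consecutive relations fix a unique order: y_7 < y_14 < y_12 < y_3 < y_4 < y_9 < y_13 < y_1 < y_11 < y_10 < y_8 < y_5.
Counting 5 from the smallest end gives y_4.

y_4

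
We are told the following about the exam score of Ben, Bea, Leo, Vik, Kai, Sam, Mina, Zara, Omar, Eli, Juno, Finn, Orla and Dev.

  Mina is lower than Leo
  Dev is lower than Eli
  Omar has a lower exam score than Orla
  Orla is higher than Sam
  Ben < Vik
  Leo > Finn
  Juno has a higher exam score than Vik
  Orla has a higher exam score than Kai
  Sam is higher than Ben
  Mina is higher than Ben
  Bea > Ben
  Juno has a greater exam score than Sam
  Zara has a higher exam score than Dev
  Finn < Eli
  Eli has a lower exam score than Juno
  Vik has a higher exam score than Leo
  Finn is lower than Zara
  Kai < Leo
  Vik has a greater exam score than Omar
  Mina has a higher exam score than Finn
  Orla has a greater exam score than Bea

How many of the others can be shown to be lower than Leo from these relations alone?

The elements the relations force below Leo are Ben, Kai, Finn, Mina — no chain reaches any other.
That is 4.

4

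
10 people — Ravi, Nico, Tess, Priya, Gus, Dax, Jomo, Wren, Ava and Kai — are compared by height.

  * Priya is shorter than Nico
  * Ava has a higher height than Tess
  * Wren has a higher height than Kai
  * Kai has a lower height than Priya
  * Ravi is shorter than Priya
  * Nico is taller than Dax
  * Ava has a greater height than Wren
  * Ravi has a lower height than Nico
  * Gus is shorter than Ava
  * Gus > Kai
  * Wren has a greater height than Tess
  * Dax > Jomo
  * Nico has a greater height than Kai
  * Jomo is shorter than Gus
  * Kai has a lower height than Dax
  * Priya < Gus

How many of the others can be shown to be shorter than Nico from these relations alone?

From Nico the given relations immediately reach Kai, Ravi, Dax, Priya.
From those, Jomo — 5 in total.
No other element is forced below Nico by the given relations, so the count is 5.

5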